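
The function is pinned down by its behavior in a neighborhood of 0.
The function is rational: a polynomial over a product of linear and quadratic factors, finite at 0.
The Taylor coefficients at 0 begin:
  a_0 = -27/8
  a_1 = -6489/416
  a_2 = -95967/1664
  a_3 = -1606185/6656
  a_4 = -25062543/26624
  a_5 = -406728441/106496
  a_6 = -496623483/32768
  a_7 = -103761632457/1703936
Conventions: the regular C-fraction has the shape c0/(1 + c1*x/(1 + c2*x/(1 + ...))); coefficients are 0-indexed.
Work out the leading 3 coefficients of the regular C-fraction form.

Taylor coefficients (read off): a_0 = -27/8, a_1 = -6489/416, a_2 = -95967/1664.
c0 = a_0 = -27/8. Peel one level at a time: if S = 1 + c*x/S' with S'(0) = 1, then c is the x-coefficient of S and S' = c*x/(S - 1).
S_1 = c0/f = 1 + (-721/156)*x + (6499/1521)*x^2 + ...; c1 = -721/156.
S_2 = c1*x/(S_1 - 1) = 1 + (25996/28119)*x + ...; c2 = 25996/28119.

The regular C-fraction coefficients are [-27/8, -721/156, 25996/28119].


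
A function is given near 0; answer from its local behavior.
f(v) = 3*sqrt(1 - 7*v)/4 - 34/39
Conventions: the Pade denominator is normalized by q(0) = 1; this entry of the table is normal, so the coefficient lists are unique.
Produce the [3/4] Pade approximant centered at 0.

Taylor coefficients needed (expand at 0): a_0 = -19/156, a_1 = -21/8, a_2 = -147/32, a_3 = -1029/64, a_4 = -36015/512, a_5 = -352947/1024, a_6 = -7411887/4096, a_7 = -81530757/8192.
Write the denominator as Q(v) = 1 + q1*v + q2*v^2 + q3*v^3 + q4*v^4. Requiring Q*f - P = O(v^8) with deg P <= 3 kills the coefficients of v^4..v^7 in Q*f:
  v^4: a_4 + q1*a_3 + q2*a_2 + q3*a_1 + q4*a_0 = 0, i.e. -36015/512 + (-1029/64)*q1 + (-147/32)*q2 + (-21/8)*q3 + (-19/156)*q4 = 0.
  v^5: a_5 + q1*a_4 + q2*a_3 + q3*a_2 + q4*a_1 = 0, i.e. -352947/1024 + (-36015/512)*q1 + (-1029/64)*q2 + (-147/32)*q3 + (-21/8)*q4 = 0.
  v^6: a_6 + q1*a_5 + q2*a_4 + q3*a_3 + q4*a_2 = 0, i.e. -7411887/4096 + (-352947/1024)*q1 + (-36015/512)*q2 + (-1029/64)*q3 + (-147/32)*q4 = 0.
  v^7: a_7 + q1*a_6 + q2*a_5 + q3*a_4 + q4*a_3 = 0, i.e. -81530757/8192 + (-7411887/4096)*q1 + (-352947/1024)*q2 + (-36015/512)*q3 + (-1029/64)*q4 = 0.
Solving this linear system: q1 = -6762/683, q2 = 69335/2732, q3 = -28469/2732, q4 = -280917/87424.
The numerator is Q*f truncated at degree 3: P0 = a_0 = -19/156; P1 = a_1 + q1*a_0 = -100807/71032; P2 = a_2 + q1*a_1 + q2*a_0 = 15601943/852384; P3 = a_3 + q1*a_2 + q2*a_1 + q3*a_0 = -61283467/1704768.

The Pade approximant has numerator coefficients [-19/156, -100807/71032, 15601943/852384, -61283467/1704768]; denominator coefficients [1, -6762/683, 69335/2732, -28469/2732, -280917/87424].


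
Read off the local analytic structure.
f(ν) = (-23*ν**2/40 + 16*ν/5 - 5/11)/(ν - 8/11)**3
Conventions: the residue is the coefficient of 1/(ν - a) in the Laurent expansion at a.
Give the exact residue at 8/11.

At the order-3 pole 8/11 set g(ν) = (ν - (8/11))^3*f(ν) = -23*ν**2/40 + 16*ν/5 - 5/11.
Order-3 pole: residue = g''(a)/2; g''(8/11) = -23/20, so the residue is -23/40.

The residue is -23/40.


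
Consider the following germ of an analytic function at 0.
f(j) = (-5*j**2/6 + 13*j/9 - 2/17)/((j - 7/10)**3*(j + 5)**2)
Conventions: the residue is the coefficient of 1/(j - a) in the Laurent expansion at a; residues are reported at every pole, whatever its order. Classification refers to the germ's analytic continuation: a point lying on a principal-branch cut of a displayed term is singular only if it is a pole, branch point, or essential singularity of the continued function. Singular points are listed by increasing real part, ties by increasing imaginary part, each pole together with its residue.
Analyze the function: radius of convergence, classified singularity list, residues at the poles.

Denominator factor (j + 5)^2: pole of order 2 at -5, modulus 5.
Denominator factor (j - 7/10)^3: pole of order 3 at 7/10, modulus 7/10.
The radius of convergence is the smallest modulus among the singular points: 7/10.
At the order-2 pole -5 set g(j) = (j - (-5))^2*f(j) = (-5*j**2/6 + 13*j/9 - 2/17)/(j - 7/10)**3.
Order-2 pole: residue = g'(a); g'(-5) = 14681000/538356051, so the residue is 14681000/538356051.
At the order-3 pole 7/10 set g(j) = (j - (7/10))^3*f(j) = (-5*j**2/6 + 13*j/9 - 2/17)/(j + 5)**2.
Order-3 pole: residue = g''(a)/2; g''(7/10) = -29362000/538356051, so the residue is -14681000/538356051.
List the singular points by increasing real part (a conjugate pair: the negative imaginary part first).

Radius of convergence at 0: 7/10.
At -5: a pole of order 2; residue 14681000/538356051.
At 7/10: a pole of order 3; residue -14681000/538356051.


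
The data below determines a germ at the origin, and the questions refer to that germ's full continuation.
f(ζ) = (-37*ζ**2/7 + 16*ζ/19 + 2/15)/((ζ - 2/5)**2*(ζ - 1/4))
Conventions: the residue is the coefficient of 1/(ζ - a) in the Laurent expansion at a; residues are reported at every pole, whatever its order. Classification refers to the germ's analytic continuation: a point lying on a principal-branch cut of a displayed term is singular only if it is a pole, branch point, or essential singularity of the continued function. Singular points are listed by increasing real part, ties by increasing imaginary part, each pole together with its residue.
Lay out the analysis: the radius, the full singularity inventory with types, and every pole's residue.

Denominator factor (ζ - 2/5)^2: pole of order 2 at 2/5, modulus 2/5.
Denominator factor (ζ - 1/4): pole of order 1 at 1/4, modulus 1/4.
The radius of convergence is the smallest modulus among the singular points: 1/4.
At the order-1 pole 1/4 set g(ζ) = (ζ - (1/4))*f(ζ) = (-37*ζ**2/7 + 16*ζ/19 + 2/15)/(ζ - 2/5)**2.
Simple pole: residue = g(a) at a = 1/4, which is 2155/3591.
At the order-2 pole 2/5 set g(ζ) = (ζ - (2/5))^2*f(ζ) = (-37*ζ**2/7 + 16*ζ/19 + 2/15)/(ζ - 1/4).
Order-2 pole: residue = g'(a); g'(2/5) = -21136/3591, so the residue is -21136/3591.
List the singular points by increasing real part (a conjugate pair: the negative imaginary part first).

Radius of convergence at 0: 1/4.
At 1/4: a pole of order 1; residue 2155/3591.
At 2/5: a pole of order 2; residue -21136/3591.


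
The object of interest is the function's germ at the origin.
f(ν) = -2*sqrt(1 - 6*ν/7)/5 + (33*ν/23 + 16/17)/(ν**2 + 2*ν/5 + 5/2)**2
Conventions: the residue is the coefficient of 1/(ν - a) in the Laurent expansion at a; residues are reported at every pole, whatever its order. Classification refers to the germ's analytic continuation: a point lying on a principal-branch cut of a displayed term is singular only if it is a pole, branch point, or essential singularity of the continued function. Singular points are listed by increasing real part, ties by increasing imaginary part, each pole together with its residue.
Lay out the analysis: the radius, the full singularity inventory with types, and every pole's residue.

Denominator factor (ν**2 + 2*ν/5 + 5/2)^2: discriminant -246/25, complex-conjugate roots (-1/5) + ((1/10)*sqrt(246))*i and (-1/5) - ((1/10)*sqrt(246))*i; poles of order 2, moduli (1/2)*sqrt(10) and (1/2)*sqrt(10).
Branch term (-2/5)*sqrt(1 - ν/(7/6)): its argument vanishes at ν = 7/6, a square-root branch point, modulus 7/6.
The radius of convergence is the smallest modulus among the singular points: 7/6.
The branch term is analytic at (-1/5) - ((1/10)*sqrt(246))*i and contributes nothing to the residue; only the rational part matters.
The factor ν**2 + 2*ν/5 + 5/2 splits as (ν - a)(ν - a') with a = (-1/5) - ((1/10)*sqrt(246))*i, a' = (-1/5) + ((1/10)*sqrt(246))*i. At the order-2 pole a set g(ν) = (ν - a)^2*(rational part) = [33*ν/23 + 16/17] / (ν - a')^2.
Order-2 pole: residue = g'(a); g'((-1/5) - ((1/10)*sqrt(246))*i) = ((31975/11830878)*sqrt(246))*i, so the residue is ((31975/11830878)*sqrt(246))*i.
The branch term is analytic at (-1/5) + ((1/10)*sqrt(246))*i and contributes nothing to the residue; only the rational part matters.
The factor ν**2 + 2*ν/5 + 5/2 splits as (ν - a)(ν - a') with a = (-1/5) + ((1/10)*sqrt(246))*i, a' = (-1/5) - ((1/10)*sqrt(246))*i. At the order-2 pole a set g(ν) = (ν - a)^2*(rational part) = [33*ν/23 + 16/17] / (ν - a')^2.
Order-2 pole: residue = g'(a); g'((-1/5) + ((1/10)*sqrt(246))*i) = -((31975/11830878)*sqrt(246))*i, so the residue is -((31975/11830878)*sqrt(246))*i.
List the singular points by increasing real part (a conjugate pair: the negative imaginary part first).

Radius of convergence at 0: 7/6.
At (-1/5) - ((1/10)*sqrt(246))*i: a pole of order 2; residue ((31975/11830878)*sqrt(246))*i.
At (-1/5) + ((1/10)*sqrt(246))*i: a pole of order 2; residue -((31975/11830878)*sqrt(246))*i.
At 7/6: an algebraic (square-root) branch point.


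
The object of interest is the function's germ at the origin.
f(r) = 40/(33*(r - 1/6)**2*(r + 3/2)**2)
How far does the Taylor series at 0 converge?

The radius of convergence is 1/6.

Denominator factor (r + 3/2)^2: pole of order 2 at -3/2, modulus 3/2.
Denominator factor (r - 1/6)^2: pole of order 2 at 1/6, modulus 1/6.
The radius of convergence is the smallest modulus among the singular points: 1/6.


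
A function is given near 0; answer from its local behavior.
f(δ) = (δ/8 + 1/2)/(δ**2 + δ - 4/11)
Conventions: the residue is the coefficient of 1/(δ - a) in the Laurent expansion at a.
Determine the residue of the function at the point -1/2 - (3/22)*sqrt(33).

The residue is 1/16 - (7/144)*sqrt(33).

The factor δ**2 + δ - 4/11 splits as (δ - a)(δ - a') with a = -1/2 - (3/22)*sqrt(33), a' = -1/2 + (3/22)*sqrt(33). At the order-1 pole a set g(δ) = (δ - a)*f(δ) = [δ/8 + 1/2] / (δ - a').
Simple pole: residue = g(a) at a = -1/2 - (3/22)*sqrt(33), which is 1/16 - (7/144)*sqrt(33).


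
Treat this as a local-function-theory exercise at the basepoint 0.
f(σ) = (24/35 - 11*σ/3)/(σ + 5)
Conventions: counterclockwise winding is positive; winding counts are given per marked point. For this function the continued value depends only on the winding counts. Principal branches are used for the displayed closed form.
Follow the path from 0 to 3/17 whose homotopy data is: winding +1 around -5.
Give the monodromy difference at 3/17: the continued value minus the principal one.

The function is rational, hence single-valued: continuing it around any pole returns the same value, so the difference is 0.

Continued minus principal equals 0.


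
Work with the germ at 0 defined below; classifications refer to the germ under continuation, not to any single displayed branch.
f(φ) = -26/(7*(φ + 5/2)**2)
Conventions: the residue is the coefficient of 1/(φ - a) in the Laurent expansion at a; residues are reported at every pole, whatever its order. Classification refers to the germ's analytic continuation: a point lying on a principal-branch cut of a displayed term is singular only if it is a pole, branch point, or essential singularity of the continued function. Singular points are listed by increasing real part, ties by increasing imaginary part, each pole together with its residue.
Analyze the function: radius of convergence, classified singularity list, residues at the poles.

Radius of convergence at 0: 5/2.
At -5/2: a pole of order 2; residue 0.

Denominator factor (φ + 5/2)^2: pole of order 2 at -5/2, modulus 5/2.
The radius of convergence is the smallest modulus among the singular points: 5/2.
At the order-2 pole -5/2 set g(φ) = (φ - (-5/2))^2*f(φ) = -26/7.
Order-2 pole: residue = g'(a); g'(-5/2) = 0, so the residue is 0.


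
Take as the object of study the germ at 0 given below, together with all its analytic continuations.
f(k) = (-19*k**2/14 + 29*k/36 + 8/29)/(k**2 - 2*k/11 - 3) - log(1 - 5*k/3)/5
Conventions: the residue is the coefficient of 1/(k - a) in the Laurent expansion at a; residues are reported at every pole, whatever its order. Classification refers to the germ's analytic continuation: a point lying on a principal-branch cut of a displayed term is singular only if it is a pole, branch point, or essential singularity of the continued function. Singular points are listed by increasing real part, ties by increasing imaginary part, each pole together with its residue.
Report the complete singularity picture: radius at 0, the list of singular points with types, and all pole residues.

Radius of convergence at 0: 3/5.
At 1/11 - (2/11)*sqrt(91): a pole of order 1; residue 1549/5544 + (3311377/29261232)*sqrt(91).
At 3/5: a logarithmic branch point.
At 1/11 + (2/11)*sqrt(91): a pole of order 1; residue 1549/5544 - (3311377/29261232)*sqrt(91).

Denominator factor (k**2 - 2*k/11 - 3): discriminant 1456/121, real irrational roots 1/11 + (2/11)*sqrt(91) and 1/11 - (2/11)*sqrt(91); poles of order 1, moduli 1/11 + (2/11)*sqrt(91) and -1/11 + (2/11)*sqrt(91).
Branch term (-1/5)*log(1 - k/(3/5)): its argument vanishes at k = 3/5, a logarithmic branch point, modulus 3/5.
The radius of convergence is the smallest modulus among the singular points: 3/5.
The branch term is analytic at 1/11 - (2/11)*sqrt(91) and contributes nothing to the residue; only the rational part matters.
The factor k**2 - 2*k/11 - 3 splits as (k - a)(k - a') with a = 1/11 - (2/11)*sqrt(91), a' = 1/11 + (2/11)*sqrt(91). At the order-1 pole a set g(k) = (k - a)*(rational part) = [-19*k**2/14 + 29*k/36 + 8/29] / (k - a').
Simple pole: residue = g(a) at a = 1/11 - (2/11)*sqrt(91), which is 1549/5544 + (3311377/29261232)*sqrt(91).
The branch term is analytic at 1/11 + (2/11)*sqrt(91) and contributes nothing to the residue; only the rational part matters.
The factor k**2 - 2*k/11 - 3 splits as (k - a)(k - a') with a = 1/11 + (2/11)*sqrt(91), a' = 1/11 - (2/11)*sqrt(91). At the order-1 pole a set g(k) = (k - a)*(rational part) = [-19*k**2/14 + 29*k/36 + 8/29] / (k - a').
Simple pole: residue = g(a) at a = 1/11 + (2/11)*sqrt(91), which is 1549/5544 - (3311377/29261232)*sqrt(91).
List the singular points by increasing real part (a conjugate pair: the negative imaginary part first).


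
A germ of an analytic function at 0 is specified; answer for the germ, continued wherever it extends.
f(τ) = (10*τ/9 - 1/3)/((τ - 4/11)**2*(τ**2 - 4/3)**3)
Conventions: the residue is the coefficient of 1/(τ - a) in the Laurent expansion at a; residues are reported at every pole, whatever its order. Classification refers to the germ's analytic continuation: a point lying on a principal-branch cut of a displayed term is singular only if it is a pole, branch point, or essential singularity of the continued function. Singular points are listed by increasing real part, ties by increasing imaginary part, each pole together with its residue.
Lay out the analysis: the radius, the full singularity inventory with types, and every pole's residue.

Radius of convergence at 0: 4/11.
At -(2/3)*sqrt(3): a pole of order 3; residue 100978977/282316322 - (37476825309/289091913728)*sqrt(3).
At 4/11: a pole of order 2; residue -100978977/141158161.
At (2/3)*sqrt(3): a pole of order 3; residue 100978977/282316322 + (37476825309/289091913728)*sqrt(3).

Denominator factor (τ**2 - 4/3)^3: discriminant 16/3, real irrational roots (2/3)*sqrt(3) and -(2/3)*sqrt(3); poles of order 3, moduli (2/3)*sqrt(3) and (2/3)*sqrt(3).
Denominator factor (τ - 4/11)^2: pole of order 2 at 4/11, modulus 4/11.
The radius of convergence is the smallest modulus among the singular points: 4/11.
The factor τ**2 - 4/3 splits as (τ - a)(τ - a') with a = -(2/3)*sqrt(3), a' = (2/3)*sqrt(3). At the order-3 pole a set g(τ) = (τ - a)^3*f(τ) = [(10*τ/9 - 1/3)/(τ - 4/11)**2] / (τ - a')^3.
Order-3 pole: residue = g''(a)/2; g''(-(2/3)*sqrt(3)) = 100978977/141158161 - (37476825309/144545956864)*sqrt(3), so the residue is 100978977/282316322 - (37476825309/289091913728)*sqrt(3).
At the order-2 pole 4/11 set g(τ) = (τ - (4/11))^2*f(τ) = (10*τ/9 - 1/3)/(τ**2 - 4/3)**3.
Order-2 pole: residue = g'(a); g'(4/11) = -100978977/141158161, so the residue is -100978977/141158161.
The factor τ**2 - 4/3 splits as (τ - a)(τ - a') with a = (2/3)*sqrt(3), a' = -(2/3)*sqrt(3). At the order-3 pole a set g(τ) = (τ - a)^3*f(τ) = [(10*τ/9 - 1/3)/(τ - 4/11)**2] / (τ - a')^3.
Order-3 pole: residue = g''(a)/2; g''((2/3)*sqrt(3)) = 100978977/141158161 + (37476825309/144545956864)*sqrt(3), so the residue is 100978977/282316322 + (37476825309/289091913728)*sqrt(3).
List the singular points by increasing real part (a conjugate pair: the negative imaginary part first).


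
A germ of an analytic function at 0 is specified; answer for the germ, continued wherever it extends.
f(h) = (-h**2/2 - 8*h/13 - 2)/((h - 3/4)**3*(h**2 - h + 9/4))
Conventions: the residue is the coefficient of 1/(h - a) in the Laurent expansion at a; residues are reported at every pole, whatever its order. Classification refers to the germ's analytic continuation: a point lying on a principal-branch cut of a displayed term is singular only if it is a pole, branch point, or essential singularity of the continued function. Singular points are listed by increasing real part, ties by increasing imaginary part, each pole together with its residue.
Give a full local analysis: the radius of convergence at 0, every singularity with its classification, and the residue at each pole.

Denominator factor (h - 3/4)^3: pole of order 3 at 3/4, modulus 3/4.
Denominator factor (h**2 - h + 9/4): discriminant -8, complex-conjugate roots (1/2) + (sqrt(2))*i and (1/2) - (sqrt(2))*i; poles of order 1, moduli 3/2 and 3/2.
The radius of convergence is the smallest modulus among the singular points: 3/4.
The factor h**2 - h + 9/4 splits as (h - a)(h - a') with a = (1/2) - (sqrt(2))*i, a' = (1/2) + (sqrt(2))*i. At the order-1 pole a set g(h) = (h - a)*f(h) = [(-h**2/2 - 8*h/13 - 2)/(h - 3/4)**3] / (h - a').
Simple pole: residue = g(a) at a = (1/2) - (sqrt(2))*i, which is (-113216/467181) + ((25514/467181)*sqrt(2))*i.
The factor h**2 - h + 9/4 splits as (h - a)(h - a') with a = (1/2) + (sqrt(2))*i, a' = (1/2) - (sqrt(2))*i. At the order-1 pole a set g(h) = (h - a)*f(h) = [(-h**2/2 - 8*h/13 - 2)/(h - 3/4)**3] / (h - a').
Simple pole: residue = g(a) at a = (1/2) + (sqrt(2))*i, which is (-113216/467181) - ((25514/467181)*sqrt(2))*i.
At the order-3 pole 3/4 set g(h) = (h - (3/4))^3*f(h) = (-h**2/2 - 8*h/13 - 2)/(h**2 - h + 9/4).
Order-3 pole: residue = g''(a)/2; g''(3/4) = 452864/467181, so the residue is 226432/467181.
List the singular points by increasing real part (a conjugate pair: the negative imaginary part first).

Radius of convergence at 0: 3/4.
At (1/2) - (sqrt(2))*i: a pole of order 1; residue (-113216/467181) + ((25514/467181)*sqrt(2))*i.
At (1/2) + (sqrt(2))*i: a pole of order 1; residue (-113216/467181) - ((25514/467181)*sqrt(2))*i.
At 3/4: a pole of order 3; residue 226432/467181.


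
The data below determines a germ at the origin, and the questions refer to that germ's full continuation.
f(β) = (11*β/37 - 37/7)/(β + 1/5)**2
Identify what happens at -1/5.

The point is a pole of order 2.

The denominator factor β + 1/5 vanishes at -1/5 and appears to the power 2; the numerator there equals -6922/1295, nonzero, and no other factor vanishes.
Hence a pole whose order is the multiplicity, 2.


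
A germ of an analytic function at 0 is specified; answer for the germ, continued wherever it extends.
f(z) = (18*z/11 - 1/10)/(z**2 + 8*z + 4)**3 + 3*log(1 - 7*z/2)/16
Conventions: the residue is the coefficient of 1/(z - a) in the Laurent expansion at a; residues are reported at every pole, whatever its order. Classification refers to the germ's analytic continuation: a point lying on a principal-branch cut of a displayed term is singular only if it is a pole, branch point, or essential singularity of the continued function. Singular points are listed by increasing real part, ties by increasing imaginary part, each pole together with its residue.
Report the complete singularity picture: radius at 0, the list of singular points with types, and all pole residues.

Denominator factor (z**2 + 8*z + 4)^3: discriminant 48, real irrational roots -4 + (2)*sqrt(3) and -4 - (2)*sqrt(3); poles of order 3, moduli 4 - (2)*sqrt(3) and 4 + (2)*sqrt(3).
Branch term (3/16)*log(1 - z/(2/7)): its argument vanishes at z = 2/7, a logarithmic branch point, modulus 2/7.
The radius of convergence is the smallest modulus among the singular points: 2/7.
The branch term is analytic at -4 - (2)*sqrt(3) and contributes nothing to the residue; only the rational part matters.
The factor z**2 + 8*z + 4 splits as (z - a)(z - a') with a = -4 - (2)*sqrt(3), a' = -4 + (2)*sqrt(3). At the order-3 pole a set g(z) = (z - a)^3*(rational part) = [18*z/11 - 1/10] / (z - a')^3.
Order-3 pole: residue = g''(a)/2; g''(-4 - (2)*sqrt(3)) = (731/253440)*sqrt(3), so the residue is (731/506880)*sqrt(3).
The branch term is analytic at -4 + (2)*sqrt(3) and contributes nothing to the residue; only the rational part matters.
The factor z**2 + 8*z + 4 splits as (z - a)(z - a') with a = -4 + (2)*sqrt(3), a' = -4 - (2)*sqrt(3). At the order-3 pole a set g(z) = (z - a)^3*(rational part) = [18*z/11 - 1/10] / (z - a')^3.
Order-3 pole: residue = g''(a)/2; g''(-4 + (2)*sqrt(3)) = -(731/253440)*sqrt(3), so the residue is -(731/506880)*sqrt(3).
List the singular points by increasing real part (a conjugate pair: the negative imaginary part first).

Radius of convergence at 0: 2/7.
At -4 - (2)*sqrt(3): a pole of order 3; residue (731/506880)*sqrt(3).
At -4 + (2)*sqrt(3): a pole of order 3; residue -(731/506880)*sqrt(3).
At 2/7: a logarithmic branch point.


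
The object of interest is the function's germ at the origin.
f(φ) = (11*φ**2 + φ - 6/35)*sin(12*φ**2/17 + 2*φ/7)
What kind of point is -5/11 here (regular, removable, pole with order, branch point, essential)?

There is no denominator, hence no pole anywhere.
The factor sin(12*φ**2/17 + 2*φ/7) is entire.
So the germ continues analytically to -5/11.

The point is a regular point.


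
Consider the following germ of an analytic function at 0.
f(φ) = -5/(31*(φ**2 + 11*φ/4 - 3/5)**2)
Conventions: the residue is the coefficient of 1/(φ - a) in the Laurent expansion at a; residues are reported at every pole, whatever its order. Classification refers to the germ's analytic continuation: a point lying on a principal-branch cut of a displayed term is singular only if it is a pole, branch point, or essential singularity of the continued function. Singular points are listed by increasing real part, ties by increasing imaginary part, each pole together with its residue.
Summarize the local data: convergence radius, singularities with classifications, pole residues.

Denominator factor (φ**2 + 11*φ/4 - 3/5)^2: discriminant 797/80, real irrational roots -11/8 + (1/40)*sqrt(3985) and -11/8 - (1/40)*sqrt(3985); poles of order 2, moduli -11/8 + (1/40)*sqrt(3985) and 11/8 + (1/40)*sqrt(3985).
The radius of convergence is the smallest modulus among the singular points: -11/8 + (1/40)*sqrt(3985).
The factor φ**2 + 11*φ/4 - 3/5 splits as (φ - a)(φ - a') with a = -11/8 - (1/40)*sqrt(3985), a' = -11/8 + (1/40)*sqrt(3985). At the order-2 pole a set g(φ) = (φ - a)^2*f(φ) = [-5/31] / (φ - a')^2.
Order-2 pole: residue = g'(a); g'(-11/8 - (1/40)*sqrt(3985)) = -(3200/19691479)*sqrt(3985), so the residue is -(3200/19691479)*sqrt(3985).
The factor φ**2 + 11*φ/4 - 3/5 splits as (φ - a)(φ - a') with a = -11/8 + (1/40)*sqrt(3985), a' = -11/8 - (1/40)*sqrt(3985). At the order-2 pole a set g(φ) = (φ - a)^2*f(φ) = [-5/31] / (φ - a')^2.
Order-2 pole: residue = g'(a); g'(-11/8 + (1/40)*sqrt(3985)) = (3200/19691479)*sqrt(3985), so the residue is (3200/19691479)*sqrt(3985).
List the singular points by increasing real part (a conjugate pair: the negative imaginary part first).

Radius of convergence at 0: -11/8 + (1/40)*sqrt(3985).
At -11/8 - (1/40)*sqrt(3985): a pole of order 2; residue -(3200/19691479)*sqrt(3985).
At -11/8 + (1/40)*sqrt(3985): a pole of order 2; residue (3200/19691479)*sqrt(3985).


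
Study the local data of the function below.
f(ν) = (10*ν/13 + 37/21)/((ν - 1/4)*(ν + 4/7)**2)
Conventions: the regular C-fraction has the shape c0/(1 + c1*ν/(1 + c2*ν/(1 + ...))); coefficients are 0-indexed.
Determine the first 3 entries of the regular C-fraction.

The regular C-fraction coefficients are [-259/12, -901/962, -38974495/3467048].

Taylor coefficients (expand at 0): a_0 = -259/12, a_1 = -6307/312, a_2 = -614453/2496.
c0 = a_0 = -259/12. Peel one level at a time: if S = 1 + c*ν/S' with S'(0) = 1, then c is the ν-coefficient of S and S' = c*ν/(S - 1).
S_1 = c0/f = 1 + (-901/962)*ν + (-38974495/3701776)*ν^2 + ...; c1 = -901/962.
S_2 = c1*ν/(S_1 - 1) = 1 + (-38974495/3467048)*ν + ...; c2 = -38974495/3467048.


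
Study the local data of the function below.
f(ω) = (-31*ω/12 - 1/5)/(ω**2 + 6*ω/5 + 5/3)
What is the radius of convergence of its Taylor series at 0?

Denominator factor (ω**2 + 6*ω/5 + 5/3): discriminant -392/75, complex-conjugate roots (-3/5) + ((7/15)*sqrt(6))*i and (-3/5) - ((7/15)*sqrt(6))*i; poles of order 1, moduli (1/3)*sqrt(15) and (1/3)*sqrt(15).
The radius of convergence is the smallest modulus among the singular points: (1/3)*sqrt(15).

The radius of convergence is (1/3)*sqrt(15).


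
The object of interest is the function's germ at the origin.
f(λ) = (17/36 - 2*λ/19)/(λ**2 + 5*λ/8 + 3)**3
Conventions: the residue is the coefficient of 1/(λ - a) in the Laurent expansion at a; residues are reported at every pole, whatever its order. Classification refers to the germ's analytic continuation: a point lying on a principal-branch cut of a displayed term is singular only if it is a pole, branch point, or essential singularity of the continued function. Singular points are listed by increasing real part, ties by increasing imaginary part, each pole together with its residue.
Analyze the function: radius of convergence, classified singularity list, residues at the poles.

Radius of convergence at 0: sqrt(3).
At (-5/16) - ((1/16)*sqrt(743))*i: a pole of order 3; residue ((5660672/23379827199)*sqrt(743))*i.
At (-5/16) + ((1/16)*sqrt(743))*i: a pole of order 3; residue -((5660672/23379827199)*sqrt(743))*i.

Denominator factor (λ**2 + 5*λ/8 + 3)^3: discriminant -743/64, complex-conjugate roots (-5/16) + ((1/16)*sqrt(743))*i and (-5/16) - ((1/16)*sqrt(743))*i; poles of order 3, moduli sqrt(3) and sqrt(3).
The radius of convergence is the smallest modulus among the singular points: sqrt(3).
The factor λ**2 + 5*λ/8 + 3 splits as (λ - a)(λ - a') with a = (-5/16) - ((1/16)*sqrt(743))*i, a' = (-5/16) + ((1/16)*sqrt(743))*i. At the order-3 pole a set g(λ) = (λ - a)^3*f(λ) = [17/36 - 2*λ/19] / (λ - a')^3.
Order-3 pole: residue = g''(a)/2; g''((-5/16) - ((1/16)*sqrt(743))*i) = ((11321344/23379827199)*sqrt(743))*i, so the residue is ((5660672/23379827199)*sqrt(743))*i.
The factor λ**2 + 5*λ/8 + 3 splits as (λ - a)(λ - a') with a = (-5/16) + ((1/16)*sqrt(743))*i, a' = (-5/16) - ((1/16)*sqrt(743))*i. At the order-3 pole a set g(λ) = (λ - a)^3*f(λ) = [17/36 - 2*λ/19] / (λ - a')^3.
Order-3 pole: residue = g''(a)/2; g''((-5/16) + ((1/16)*sqrt(743))*i) = -((11321344/23379827199)*sqrt(743))*i, so the residue is -((5660672/23379827199)*sqrt(743))*i.
List the singular points by increasing real part (a conjugate pair: the negative imaginary part first).


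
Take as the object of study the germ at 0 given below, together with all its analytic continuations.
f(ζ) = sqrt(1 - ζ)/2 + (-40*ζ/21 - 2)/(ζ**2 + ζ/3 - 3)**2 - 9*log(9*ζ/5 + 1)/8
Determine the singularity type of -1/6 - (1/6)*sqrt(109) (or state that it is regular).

The denominator factor ζ**2 + ζ/3 - 3 vanishes at -1/6 - (1/6)*sqrt(109) and appears to the power 2; the numerator there equals -106/63 + (20/63)*sqrt(109), nonzero, and no other factor vanishes.
The branch terms are analytic at this point.
Hence a pole whose order is the multiplicity, 2.

The point is a pole of order 2.


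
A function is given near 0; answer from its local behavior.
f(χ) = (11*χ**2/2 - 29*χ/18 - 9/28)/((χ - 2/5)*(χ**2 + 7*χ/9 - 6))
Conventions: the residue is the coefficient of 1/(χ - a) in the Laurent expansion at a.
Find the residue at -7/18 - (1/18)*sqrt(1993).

The factor χ**2 + 7*χ/9 - 6 splits as (χ - a)(χ - a') with a = -7/18 - (1/18)*sqrt(1993), a' = -7/18 + (1/18)*sqrt(1993). At the order-1 pole a set g(χ) = (χ - a)*f(χ) = [(11*χ**2/2 - 29*χ/18 - 9/28)/(χ - 2/5)] / (χ - a').
Simple pole: residue = g(a) at a = -7/18 - (1/18)*sqrt(1993), which is 191035/69664 + (979495/138840352)*sqrt(1993).

The residue is 191035/69664 + (979495/138840352)*sqrt(1993).


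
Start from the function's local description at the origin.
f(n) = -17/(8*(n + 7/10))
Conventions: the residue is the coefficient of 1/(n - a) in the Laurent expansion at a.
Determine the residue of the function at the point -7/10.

At the order-1 pole -7/10 set g(n) = (n - (-7/10))*f(n) = -17/8.
Simple pole: residue = g(a) at a = -7/10, which is -17/8.

The residue is -17/8.


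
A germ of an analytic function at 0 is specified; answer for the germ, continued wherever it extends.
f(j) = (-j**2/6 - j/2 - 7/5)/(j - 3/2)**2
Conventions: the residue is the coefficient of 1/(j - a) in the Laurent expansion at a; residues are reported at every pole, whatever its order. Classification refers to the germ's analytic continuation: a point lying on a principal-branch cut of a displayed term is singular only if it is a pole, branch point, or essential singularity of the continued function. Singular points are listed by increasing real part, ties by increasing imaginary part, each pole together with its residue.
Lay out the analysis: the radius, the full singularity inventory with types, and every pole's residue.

Denominator factor (j - 3/2)^2: pole of order 2 at 3/2, modulus 3/2.
The radius of convergence is the smallest modulus among the singular points: 3/2.
At the order-2 pole 3/2 set g(j) = (j - (3/2))^2*f(j) = -j**2/6 - j/2 - 7/5.
Order-2 pole: residue = g'(a); g'(3/2) = -1, so the residue is -1.

Radius of convergence at 0: 3/2.
At 3/2: a pole of order 2; residue -1.


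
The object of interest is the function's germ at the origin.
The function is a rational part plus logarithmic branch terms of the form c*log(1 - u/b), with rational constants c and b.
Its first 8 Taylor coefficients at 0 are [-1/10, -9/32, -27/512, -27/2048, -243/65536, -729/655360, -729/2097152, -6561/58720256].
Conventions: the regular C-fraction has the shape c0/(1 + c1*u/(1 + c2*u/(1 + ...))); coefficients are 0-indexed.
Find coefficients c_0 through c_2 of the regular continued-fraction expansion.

The regular C-fraction coefficients are [-1/10, -45/16, 21/8].

Taylor coefficients (read off): a_0 = -1/10, a_1 = -9/32, a_2 = -27/512.
c0 = a_0 = -1/10. Peel one level at a time: if S = 1 + c*u/S' with S'(0) = 1, then c is the u-coefficient of S and S' = c*u/(S - 1).
S_1 = c0/f = 1 + (-45/16)*u + (945/128)*u^2 + ...; c1 = -45/16.
S_2 = c1*u/(S_1 - 1) = 1 + (21/8)*u + ...; c2 = 21/8.


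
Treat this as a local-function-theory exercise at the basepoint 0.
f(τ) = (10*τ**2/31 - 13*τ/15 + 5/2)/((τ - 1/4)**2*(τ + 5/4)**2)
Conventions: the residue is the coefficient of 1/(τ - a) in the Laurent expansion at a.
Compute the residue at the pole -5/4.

The residue is 21074/12555.

At the order-2 pole -5/4 set g(τ) = (τ - (-5/4))^2*f(τ) = (10*τ**2/31 - 13*τ/15 + 5/2)/(τ - 1/4)**2.
Order-2 pole: residue = g'(a); g'(-5/4) = 21074/12555, so the residue is 21074/12555.


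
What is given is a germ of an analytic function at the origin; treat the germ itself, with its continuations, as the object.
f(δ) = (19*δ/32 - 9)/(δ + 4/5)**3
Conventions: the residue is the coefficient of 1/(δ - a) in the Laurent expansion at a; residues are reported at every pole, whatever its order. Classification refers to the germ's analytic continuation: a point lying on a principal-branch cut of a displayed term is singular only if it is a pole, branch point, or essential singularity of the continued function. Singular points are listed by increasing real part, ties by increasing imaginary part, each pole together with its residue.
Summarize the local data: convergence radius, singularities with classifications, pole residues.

Denominator factor (δ + 4/5)^3: pole of order 3 at -4/5, modulus 4/5.
The radius of convergence is the smallest modulus among the singular points: 4/5.
At the order-3 pole -4/5 set g(δ) = (δ - (-4/5))^3*f(δ) = 19*δ/32 - 9.
Order-3 pole: residue = g''(a)/2; g''(-4/5) = 0, so the residue is 0.

Radius of convergence at 0: 4/5.
At -4/5: a pole of order 3; residue 0.


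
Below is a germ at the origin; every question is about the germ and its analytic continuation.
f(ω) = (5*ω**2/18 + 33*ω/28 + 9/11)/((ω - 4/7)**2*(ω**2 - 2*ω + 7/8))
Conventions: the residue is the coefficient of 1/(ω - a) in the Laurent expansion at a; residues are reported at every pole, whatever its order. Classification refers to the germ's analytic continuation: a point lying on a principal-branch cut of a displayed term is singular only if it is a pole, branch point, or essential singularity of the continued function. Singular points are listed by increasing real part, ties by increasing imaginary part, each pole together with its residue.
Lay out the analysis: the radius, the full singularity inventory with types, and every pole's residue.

Denominator factor (ω**2 - 2*ω + 7/8): discriminant 1/2, real irrational roots 1 + (1/4)*sqrt(2) and 1 - (1/4)*sqrt(2); poles of order 1, moduli 1 + (1/4)*sqrt(2) and 1 - (1/4)*sqrt(2).
Denominator factor (ω - 4/7)^2: pole of order 2 at 4/7, modulus 4/7.
The radius of convergence is the smallest modulus among the singular points: 4/7.
At the order-2 pole 4/7 set g(ω) = (ω - (4/7))^2*f(ω) = (5*ω**2/18 + 33*ω/28 + 9/11)/(ω**2 - 2*ω + 7/8).
Order-2 pole: residue = g'(a); g'(4/7) = 21968422/52371, so the residue is 21968422/52371.
The factor ω**2 - 2*ω + 7/8 splits as (ω - a)(ω - a') with a = 1 - (1/4)*sqrt(2), a' = 1 + (1/4)*sqrt(2). At the order-1 pole a set g(ω) = (ω - a)*f(ω) = [(5*ω**2/18 + 33*ω/28 + 9/11)/(ω - 4/7)**2] / (ω - a').
Simple pole: residue = g(a) at a = 1 - (1/4)*sqrt(2), which is -10984211/52371 - (485891/3174)*sqrt(2).
The factor ω**2 - 2*ω + 7/8 splits as (ω - a)(ω - a') with a = 1 + (1/4)*sqrt(2), a' = 1 - (1/4)*sqrt(2). At the order-1 pole a set g(ω) = (ω - a)*f(ω) = [(5*ω**2/18 + 33*ω/28 + 9/11)/(ω - 4/7)**2] / (ω - a').
Simple pole: residue = g(a) at a = 1 + (1/4)*sqrt(2), which is -10984211/52371 + (485891/3174)*sqrt(2).
List the singular points by increasing real part (a conjugate pair: the negative imaginary part first).

Radius of convergence at 0: 4/7.
At 4/7: a pole of order 2; residue 21968422/52371.
At 1 - (1/4)*sqrt(2): a pole of order 1; residue -10984211/52371 - (485891/3174)*sqrt(2).
At 1 + (1/4)*sqrt(2): a pole of order 1; residue -10984211/52371 + (485891/3174)*sqrt(2).


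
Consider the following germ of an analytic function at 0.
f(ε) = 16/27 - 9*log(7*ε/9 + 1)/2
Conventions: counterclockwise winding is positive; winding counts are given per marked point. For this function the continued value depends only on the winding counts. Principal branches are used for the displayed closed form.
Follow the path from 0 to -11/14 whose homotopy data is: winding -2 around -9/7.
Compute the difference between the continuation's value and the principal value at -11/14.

Continued minus principal equals (18)*pi*i.

The rational part is single-valued and drops out of the difference; each branch term changes only by its own monodromy.
(-9/2)*log(1 - ε/(-9/7)): each positive loop around -9/7 adds 2*pi*i to the log, so winding -2 contributes (-9/2)*(-2)*2*pi*i = (18)*pi*i.
Summing the contributions at ε = -11/14 gives (18)*pi*i.


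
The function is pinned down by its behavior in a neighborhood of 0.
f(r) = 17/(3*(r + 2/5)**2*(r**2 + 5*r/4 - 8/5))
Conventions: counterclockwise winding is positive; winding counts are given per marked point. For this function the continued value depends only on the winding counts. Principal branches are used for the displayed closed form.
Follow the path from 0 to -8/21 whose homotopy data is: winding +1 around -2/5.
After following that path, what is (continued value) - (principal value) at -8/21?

The function is rational, hence single-valued: continuing it around any pole returns the same value, so the difference is 0.

Continued minus principal equals 0.


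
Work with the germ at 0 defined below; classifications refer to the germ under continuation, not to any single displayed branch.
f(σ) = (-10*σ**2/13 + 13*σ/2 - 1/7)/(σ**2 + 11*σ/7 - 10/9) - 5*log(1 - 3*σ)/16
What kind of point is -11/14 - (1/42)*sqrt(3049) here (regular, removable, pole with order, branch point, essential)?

The point is a pole of order 1.

The denominator factor σ**2 + 11*σ/7 - 10/9 vanishes at -11/14 - (1/42)*sqrt(3049) and appears to the power 1; the numerator there equals -161773/22932 - (1403/7644)*sqrt(3049), nonzero, and no other factor vanishes.
The branch terms are analytic at this point.
Hence a pole whose order is the multiplicity, 1.


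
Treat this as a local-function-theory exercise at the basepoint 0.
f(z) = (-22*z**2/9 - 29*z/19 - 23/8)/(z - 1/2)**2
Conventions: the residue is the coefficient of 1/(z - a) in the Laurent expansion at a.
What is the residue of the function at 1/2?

The residue is -679/171.

At the order-2 pole 1/2 set g(z) = (z - (1/2))^2*f(z) = -22*z**2/9 - 29*z/19 - 23/8.
Order-2 pole: residue = g'(a); g'(1/2) = -679/171, so the residue is -679/171.


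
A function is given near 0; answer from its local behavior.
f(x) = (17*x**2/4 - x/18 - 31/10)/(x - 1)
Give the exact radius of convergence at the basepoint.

The radius of convergence is 1.

Denominator factor (x - 1): pole of order 1 at 1, modulus 1.
The radius of convergence is the smallest modulus among the singular points: 1.


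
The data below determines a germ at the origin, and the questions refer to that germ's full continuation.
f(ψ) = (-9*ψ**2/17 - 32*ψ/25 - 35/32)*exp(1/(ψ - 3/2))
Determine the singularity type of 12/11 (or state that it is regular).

The point is a regular point.

There is no denominator, hence no pole anywhere.
The essential point of exp(1/(ψ - (3/2))) is 3/2, not 12/11.
So the germ continues analytically to 12/11.


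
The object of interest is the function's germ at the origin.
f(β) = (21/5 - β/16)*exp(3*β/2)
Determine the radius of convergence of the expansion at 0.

The factor exp(3*β/2) is entire and contributes no finite singular point.
The polynomial part has no poles.
No finite singular points: the Taylor series at 0 converges everywhere.

The radius of convergence is infinite.


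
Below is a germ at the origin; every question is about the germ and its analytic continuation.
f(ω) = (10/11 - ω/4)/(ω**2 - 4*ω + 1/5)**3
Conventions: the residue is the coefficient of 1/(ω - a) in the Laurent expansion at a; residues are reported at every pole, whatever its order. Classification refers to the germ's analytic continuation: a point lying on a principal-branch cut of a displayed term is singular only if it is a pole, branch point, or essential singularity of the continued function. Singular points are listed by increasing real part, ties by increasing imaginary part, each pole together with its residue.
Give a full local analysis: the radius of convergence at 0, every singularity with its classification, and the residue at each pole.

Denominator factor (ω**2 - 4*ω + 1/5)^3: discriminant 76/5, real irrational roots 2 + (1/5)*sqrt(95) and 2 - (1/5)*sqrt(95); poles of order 3, moduli 2 + (1/5)*sqrt(95) and 2 - (1/5)*sqrt(95).
The radius of convergence is the smallest modulus among the singular points: 2 - (1/5)*sqrt(95).
The factor ω**2 - 4*ω + 1/5 splits as (ω - a)(ω - a') with a = 2 - (1/5)*sqrt(95), a' = 2 + (1/5)*sqrt(95). At the order-3 pole a set g(ω) = (ω - a)^3*f(ω) = [10/11 - ω/4] / (ω - a')^3.
Order-3 pole: residue = g''(a)/2; g''(2 - (1/5)*sqrt(95)) = -(675/1207184)*sqrt(95), so the residue is -(675/2414368)*sqrt(95).
The factor ω**2 - 4*ω + 1/5 splits as (ω - a)(ω - a') with a = 2 + (1/5)*sqrt(95), a' = 2 - (1/5)*sqrt(95). At the order-3 pole a set g(ω) = (ω - a)^3*f(ω) = [10/11 - ω/4] / (ω - a')^3.
Order-3 pole: residue = g''(a)/2; g''(2 + (1/5)*sqrt(95)) = (675/1207184)*sqrt(95), so the residue is (675/2414368)*sqrt(95).
List the singular points by increasing real part (a conjugate pair: the negative imaginary part first).

Radius of convergence at 0: 2 - (1/5)*sqrt(95).
At 2 - (1/5)*sqrt(95): a pole of order 3; residue -(675/2414368)*sqrt(95).
At 2 + (1/5)*sqrt(95): a pole of order 3; residue (675/2414368)*sqrt(95).
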